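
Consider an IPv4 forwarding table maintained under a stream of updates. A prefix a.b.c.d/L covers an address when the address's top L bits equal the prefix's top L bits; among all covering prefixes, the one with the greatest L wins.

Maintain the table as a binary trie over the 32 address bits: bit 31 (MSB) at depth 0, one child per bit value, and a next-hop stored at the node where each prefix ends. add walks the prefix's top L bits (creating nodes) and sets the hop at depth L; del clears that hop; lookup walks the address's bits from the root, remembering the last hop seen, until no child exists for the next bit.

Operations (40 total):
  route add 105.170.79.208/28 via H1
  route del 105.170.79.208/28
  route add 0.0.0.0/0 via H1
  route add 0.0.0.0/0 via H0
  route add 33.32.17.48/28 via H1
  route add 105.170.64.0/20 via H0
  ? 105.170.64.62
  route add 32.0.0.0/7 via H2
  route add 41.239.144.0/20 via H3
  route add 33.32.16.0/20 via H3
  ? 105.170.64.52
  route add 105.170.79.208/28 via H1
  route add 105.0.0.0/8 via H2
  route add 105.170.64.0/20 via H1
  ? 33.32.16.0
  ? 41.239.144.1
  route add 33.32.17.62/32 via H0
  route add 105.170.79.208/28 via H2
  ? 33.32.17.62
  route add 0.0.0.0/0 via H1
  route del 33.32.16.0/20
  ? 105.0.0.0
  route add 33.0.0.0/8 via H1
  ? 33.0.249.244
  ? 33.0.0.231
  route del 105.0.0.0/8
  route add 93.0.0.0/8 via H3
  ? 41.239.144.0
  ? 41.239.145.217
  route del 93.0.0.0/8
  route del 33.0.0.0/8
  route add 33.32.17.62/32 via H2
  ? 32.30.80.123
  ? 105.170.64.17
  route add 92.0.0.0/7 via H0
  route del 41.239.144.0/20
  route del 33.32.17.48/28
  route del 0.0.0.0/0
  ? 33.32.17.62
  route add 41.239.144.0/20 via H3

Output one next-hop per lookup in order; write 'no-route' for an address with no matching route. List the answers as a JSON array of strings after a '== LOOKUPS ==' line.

Process each operation:
  + 105.170.79.208/28 (H1) depth=28
  del 105.170.79.208/28 (clear depth 28)
  + 0.0.0.0/0 (H1) depth=0
  + 0.0.0.0/0 (H0) depth=0
  + 33.32.17.48/28 (H1) depth=28
  + 105.170.64.0/20 (H0) depth=20
  Q 105.170.64.62: descend 01101001101010100100 ; hops seen [H0,H0] ; pick H0
  + 32.0.0.0/7 (H2) depth=7
  + 41.239.144.0/20 (H3) depth=20
  + 33.32.16.0/20 (H3) depth=20
  Q 105.170.64.52: descend 01101001101010100100 ; hops seen [H0,H0] ; pick H0
  + 105.170.79.208/28 (H1) depth=28
  + 105.0.0.0/8 (H2) depth=8
  + 105.170.64.0/20 (H1) depth=20
  Q 33.32.16.0: descend 00100001001000000001000 ; hops seen [H0,H2,H3] ; pick H3
  Q 41.239.144.1: descend 00101001111011111001 ; hops seen [H0,H3] ; pick H3
  + 33.32.17.62/32 (H0) depth=32
  + 105.170.79.208/28 (H2) depth=28
  Q 33.32.17.62: descend 00100001001000000001000100111110 ; hops seen [H0,H2,H3,H1,H0] ; pick H0
  + 0.0.0.0/0 (H1) depth=0
  del 33.32.16.0/20 (clear depth 20)
  Q 105.0.0.0: descend 01101001 ; hops seen [H1,H2] ; pick H2
  + 33.0.0.0/8 (H1) depth=8
  Q 33.0.249.244: descend 0010000100 ; hops seen [H1,H2,H1] ; pick H1
  Q 33.0.0.231: descend 0010000100 ; hops seen [H1,H2,H1] ; pick H1
  del 105.0.0.0/8 (clear depth 8)
  + 93.0.0.0/8 (H3) depth=8
  Q 41.239.144.0: descend 00101001111011111001 ; hops seen [H1,H3] ; pick H3
  Q 41.239.145.217: descend 00101001111011111001 ; hops seen [H1,H3] ; pick H3
  del 93.0.0.0/8 (clear depth 8)
  del 33.0.0.0/8 (clear depth 8)
  + 33.32.17.62/32 (H2) depth=32
  Q 32.30.80.123: descend 0010000 ; hops seen [H1,H2] ; pick H2
  Q 105.170.64.17: descend 01101001101010100100 ; hops seen [H1,H1] ; pick H1
  + 92.0.0.0/7 (H0) depth=7
  del 41.239.144.0/20 (clear depth 20)
  del 33.32.17.48/28 (clear depth 28)
  del 0.0.0.0/0 (clear depth 0)
  Q 33.32.17.62: descend 00100001001000000001000100111110 ; hops seen [H2,H2] ; pick H2
  + 41.239.144.0/20 (H3) depth=20

== LOOKUPS ==
["H0","H0","H3","H3","H0","H2","H1","H1","H3","H3","H2","H1","H2"]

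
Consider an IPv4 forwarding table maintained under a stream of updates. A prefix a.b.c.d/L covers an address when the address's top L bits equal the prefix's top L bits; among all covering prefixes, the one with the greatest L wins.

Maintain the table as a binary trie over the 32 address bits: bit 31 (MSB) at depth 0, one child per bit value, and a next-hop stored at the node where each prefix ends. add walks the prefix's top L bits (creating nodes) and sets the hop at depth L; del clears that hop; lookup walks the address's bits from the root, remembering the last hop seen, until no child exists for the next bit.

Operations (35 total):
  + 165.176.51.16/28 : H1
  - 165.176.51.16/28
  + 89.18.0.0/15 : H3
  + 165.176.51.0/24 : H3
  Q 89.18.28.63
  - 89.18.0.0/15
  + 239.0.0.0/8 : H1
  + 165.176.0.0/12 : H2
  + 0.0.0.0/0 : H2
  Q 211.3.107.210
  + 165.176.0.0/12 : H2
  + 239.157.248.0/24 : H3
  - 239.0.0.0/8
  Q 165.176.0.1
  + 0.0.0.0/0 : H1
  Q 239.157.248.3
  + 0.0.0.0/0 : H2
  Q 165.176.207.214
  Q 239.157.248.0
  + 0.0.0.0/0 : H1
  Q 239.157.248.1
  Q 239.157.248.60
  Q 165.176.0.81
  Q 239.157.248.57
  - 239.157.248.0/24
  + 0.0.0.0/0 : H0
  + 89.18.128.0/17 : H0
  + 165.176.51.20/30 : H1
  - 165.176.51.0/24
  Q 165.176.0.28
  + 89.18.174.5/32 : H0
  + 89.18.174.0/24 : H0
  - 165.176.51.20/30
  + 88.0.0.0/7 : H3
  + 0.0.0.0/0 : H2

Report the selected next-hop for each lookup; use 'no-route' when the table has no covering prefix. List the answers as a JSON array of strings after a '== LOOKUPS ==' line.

Process each operation:
  + 165.176.51.16/28 (H1) depth=28
  - 165.176.51.16/28 clear@28
  + 89.18.0.0/15 (H3) depth=15
  + 165.176.51.0/24 (H3) depth=24
  lookup 89.18.28.63: bits 010110010001001 walk d0:-→d1:-→d2:-→d3:-→d4:-→d5:-→d6:-→d7:-→d8:-→d9:-→d10:-→d11:-→d12:-→d13:-→d14:-→d15:H3 -> H3
  - 89.18.0.0/15 clear@15
  + 239.0.0.0/8 (H1) depth=8
  + 165.176.0.0/12 (H2) depth=12
  + 0.0.0.0/0 (H2) depth=0
  lookup 211.3.107.210: bits 11 walk d0:H2→d1:-→d2:- -> H2
  + 165.176.0.0/12 (H2) depth=12
  + 239.157.248.0/24 (H3) depth=24
  - 239.0.0.0/8 clear@8
  lookup 165.176.0.1: bits 101001011011000000 walk d0:H2→d1:-→d2:-→d3:-→d4:-→d5:-→d6:-→d7:-→d8:-→d9:-→d10:-→d11:-→d12:H2→d13:-→d14:-→d15:-→d16:-→d17:-→d18:- -> H2
  + 0.0.0.0/0 (H1) depth=0
  lookup 239.157.248.3: bits 111011111001110111111000 walk d0:H1→d1:-→d2:-→d3:-→d4:-→d5:-→d6:-→d7:-→d8:-→d9:-→d10:-→d11:-→d12:-→d13:-→d14:-→d15:-→d16:-→d17:-→d18:-→d19:-→d20:-→d21:-→d22:-→d23:-→d24:H3 -> H3
  + 0.0.0.0/0 (H2) depth=0
  lookup 165.176.207.214: bits 1010010110110000 walk d0:H2→d1:-→d2:-→d3:-→d4:-→d5:-→d6:-→d7:-→d8:-→d9:-→d10:-→d11:-→d12:H2→d13:-→d14:-→d15:-→d16:- -> H2
  lookup 239.157.248.0: bits 111011111001110111111000 walk d0:H2→d1:-→d2:-→d3:-→d4:-→d5:-→d6:-→d7:-→d8:-→d9:-→d10:-→d11:-→d12:-→d13:-→d14:-→d15:-→d16:-→d17:-→d18:-→d19:-→d20:-→d21:-→d22:-→d23:-→d24:H3 -> H3
  + 0.0.0.0/0 (H1) depth=0
  lookup 239.157.248.1: bits 111011111001110111111000 walk d0:H1→d1:-→d2:-→d3:-→d4:-→d5:-→d6:-→d7:-→d8:-→d9:-→d10:-→d11:-→d12:-→d13:-→d14:-→d15:-→d16:-→d17:-→d18:-→d19:-→d20:-→d21:-→d22:-→d23:-→d24:H3 -> H3
  lookup 239.157.248.60: bits 111011111001110111111000 walk d0:H1→d1:-→d2:-→d3:-→d4:-→d5:-→d6:-→d7:-→d8:-→d9:-→d10:-→d11:-→d12:-→d13:-→d14:-→d15:-→d16:-→d17:-→d18:-→d19:-→d20:-→d21:-→d22:-→d23:-→d24:H3 -> H3
  lookup 165.176.0.81: bits 101001011011000000 walk d0:H1→d1:-→d2:-→d3:-→d4:-→d5:-→d6:-→d7:-→d8:-→d9:-→d10:-→d11:-→d12:H2→d13:-→d14:-→d15:-→d16:-→d17:-→d18:- -> H2
  lookup 239.157.248.57: bits 111011111001110111111000 walk d0:H1→d1:-→d2:-→d3:-→d4:-→d5:-→d6:-→d7:-→d8:-→d9:-→d10:-→d11:-→d12:-→d13:-→d14:-→d15:-→d16:-→d17:-→d18:-→d19:-→d20:-→d21:-→d22:-→d23:-→d24:H3 -> H3
  - 239.157.248.0/24 clear@24
  + 0.0.0.0/0 (H0) depth=0
  + 89.18.128.0/17 (H0) depth=17
  + 165.176.51.20/30 (H1) depth=30
  - 165.176.51.0/24 clear@24
  lookup 165.176.0.28: bits 101001011011000000 walk d0:H0→d1:-→d2:-→d3:-→d4:-→d5:-→d6:-→d7:-→d8:-→d9:-→d10:-→d11:-→d12:H2→d13:-→d14:-→d15:-→d16:-→d17:-→d18:- -> H2
  + 89.18.174.5/32 (H0) depth=32
  + 89.18.174.0/24 (H0) depth=24
  - 165.176.51.20/30 clear@30
  + 88.0.0.0/7 (H3) depth=7
  + 0.0.0.0/0 (H2) depth=0

== LOOKUPS ==
["H3","H2","H2","H3","H2","H3","H3","H3","H2","H3","H2"]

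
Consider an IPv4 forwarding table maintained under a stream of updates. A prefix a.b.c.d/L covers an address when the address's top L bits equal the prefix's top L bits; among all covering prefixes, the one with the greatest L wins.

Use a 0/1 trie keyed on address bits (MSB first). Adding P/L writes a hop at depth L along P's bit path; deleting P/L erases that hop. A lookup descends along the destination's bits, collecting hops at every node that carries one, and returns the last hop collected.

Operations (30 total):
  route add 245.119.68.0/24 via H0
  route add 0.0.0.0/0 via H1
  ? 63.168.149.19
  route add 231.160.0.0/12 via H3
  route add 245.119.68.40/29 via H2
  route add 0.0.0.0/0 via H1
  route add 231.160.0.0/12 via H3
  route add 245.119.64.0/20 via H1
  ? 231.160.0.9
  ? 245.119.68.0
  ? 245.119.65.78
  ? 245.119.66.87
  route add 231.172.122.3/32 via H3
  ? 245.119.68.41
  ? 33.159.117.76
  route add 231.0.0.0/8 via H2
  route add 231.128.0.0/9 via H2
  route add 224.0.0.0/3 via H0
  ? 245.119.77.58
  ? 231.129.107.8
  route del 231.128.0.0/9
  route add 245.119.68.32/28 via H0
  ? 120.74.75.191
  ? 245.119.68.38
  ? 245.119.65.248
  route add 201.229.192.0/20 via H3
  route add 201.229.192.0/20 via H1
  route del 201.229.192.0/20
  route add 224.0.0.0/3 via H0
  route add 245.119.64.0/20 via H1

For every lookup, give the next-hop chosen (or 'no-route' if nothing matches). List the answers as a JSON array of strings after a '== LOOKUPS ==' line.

Trace:
  add 245.119.68.0/24 -> H0 at depth 24
  add 0.0.0.0/0 -> H1 at depth 0
  Q 63.168.149.19: descend ε ; hops seen [H1] ; pick H1
  add 231.160.0.0/12 -> H3 at depth 12
  add 245.119.68.40/29 -> H2 at depth 29
  add 0.0.0.0/0 -> H1 at depth 0
  add 231.160.0.0/12 -> H3 at depth 12
  add 245.119.64.0/20 -> H1 at depth 20
  Q 231.160.0.9: descend 111001111010 ; hops seen [H1,H3] ; pick H3
  Q 245.119.68.0: descend 11110101011101110100010000 ; hops seen [H1,H1,H0] ; pick H0
  Q 245.119.65.78: descend 111101010111011101000 ; hops seen [H1,H1] ; pick H1
  Q 245.119.66.87: descend 111101010111011101000 ; hops seen [H1,H1] ; pick H1
  add 231.172.122.3/32 -> H3 at depth 32
  Q 245.119.68.41: descend 11110101011101110100010000101 ; hops seen [H1,H1,H0,H2] ; pick H2
  Q 33.159.117.76: descend ε ; hops seen [H1] ; pick H1
  add 231.0.0.0/8 -> H2 at depth 8
  add 231.128.0.0/9 -> H2 at depth 9
  add 224.0.0.0/3 -> H0 at depth 3
  Q 245.119.77.58: descend 11110101011101110100 ; hops seen [H1,H0,H1] ; pick H1
  Q 231.129.107.8: descend 1110011110 ; hops seen [H1,H0,H2,H2] ; pick H2
  del 231.128.0.0/9 (clear depth 9)
  add 245.119.68.32/28 -> H0 at depth 28
  Q 120.74.75.191: descend ε ; hops seen [H1] ; pick H1
  Q 245.119.68.38: descend 1111010101110111010001000010 ; hops seen [H1,H0,H1,H0,H0] ; pick H0
  Q 245.119.65.248: descend 111101010111011101000 ; hops seen [H1,H0,H1] ; pick H1
  add 201.229.192.0/20 -> H3 at depth 20
  add 201.229.192.0/20 -> H1 at depth 20
  del 201.229.192.0/20 (clear depth 20)
  add 224.0.0.0/3 -> H0 at depth 3
  add 245.119.64.0/20 -> H1 at depth 20

== LOOKUPS ==
["H1","H3","H0","H1","H1","H2","H1","H1","H2","H1","H0","H1"]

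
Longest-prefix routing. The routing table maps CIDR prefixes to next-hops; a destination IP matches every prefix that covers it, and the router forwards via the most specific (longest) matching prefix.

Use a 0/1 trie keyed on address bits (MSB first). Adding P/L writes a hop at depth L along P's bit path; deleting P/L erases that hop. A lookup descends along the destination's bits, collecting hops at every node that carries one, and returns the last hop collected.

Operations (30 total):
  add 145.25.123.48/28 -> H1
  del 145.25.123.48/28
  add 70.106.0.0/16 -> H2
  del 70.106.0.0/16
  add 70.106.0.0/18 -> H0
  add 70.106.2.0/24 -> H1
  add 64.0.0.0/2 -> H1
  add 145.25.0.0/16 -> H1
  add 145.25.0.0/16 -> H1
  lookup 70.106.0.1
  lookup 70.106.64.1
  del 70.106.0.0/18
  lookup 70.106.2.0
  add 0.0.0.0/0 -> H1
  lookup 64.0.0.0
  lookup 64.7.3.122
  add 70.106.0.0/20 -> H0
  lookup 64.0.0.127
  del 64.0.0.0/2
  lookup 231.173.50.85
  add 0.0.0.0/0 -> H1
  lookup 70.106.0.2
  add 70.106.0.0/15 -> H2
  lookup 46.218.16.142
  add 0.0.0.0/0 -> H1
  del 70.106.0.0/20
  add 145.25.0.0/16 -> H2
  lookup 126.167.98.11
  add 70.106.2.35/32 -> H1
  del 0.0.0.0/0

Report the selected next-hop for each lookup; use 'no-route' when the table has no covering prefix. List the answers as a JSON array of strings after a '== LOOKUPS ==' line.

Trace:
  + 145.25.123.48/28 (H1) depth=28
  del 145.25.123.48/28 (clear depth 28)
  + 70.106.0.0/16 (H2) depth=16
  del 70.106.0.0/16 (clear depth 16)
  + 70.106.0.0/18 (H0) depth=18
  + 70.106.2.0/24 (H1) depth=24
  + 64.0.0.0/2 (H1) depth=2
  + 145.25.0.0/16 (H1) depth=16
  + 145.25.0.0/16 (H1) depth=16
  lookup 70.106.0.1: bits 0100011001101010000000 walk d0:-→d1:-→d2:H1→d3:-→d4:-→d5:-→d6:-→d7:-→d8:-→d9:-→d10:-→d11:-→d12:-→d13:-→d14:-→d15:-→d16:-→d17:-→d18:H0→d19:-→d20:-→d21:-→d22:- -> H0
  lookup 70.106.64.1: bits 01000110011010100 walk d0:-→d1:-→d2:H1→d3:-→d4:-→d5:-→d6:-→d7:-→d8:-→d9:-→d10:-→d11:-→d12:-→d13:-→d14:-→d15:-→d16:-→d17:- -> H1
  del 70.106.0.0/18 (clear depth 18)
  lookup 70.106.2.0: bits 010001100110101000000010 walk d0:-→d1:-→d2:H1→d3:-→d4:-→d5:-→d6:-→d7:-→d8:-→d9:-→d10:-→d11:-→d12:-→d13:-→d14:-→d15:-→d16:-→d17:-→d18:-→d19:-→d20:-→d21:-→d22:-→d23:-→d24:H1 -> H1
  + 0.0.0.0/0 (H1) depth=0
  lookup 64.0.0.0: bits 01000 walk d0:H1→d1:-→d2:H1→d3:-→d4:-→d5:- -> H1
  lookup 64.7.3.122: bits 01000 walk d0:H1→d1:-→d2:H1→d3:-→d4:-→d5:- -> H1
  + 70.106.0.0/20 (H0) depth=20
  lookup 64.0.0.127: bits 01000 walk d0:H1→d1:-→d2:H1→d3:-→d4:-→d5:- -> H1
  del 64.0.0.0/2 (clear depth 2)
  lookup 231.173.50.85: bits 1 walk d0:H1→d1:- -> H1
  + 0.0.0.0/0 (H1) depth=0
  lookup 70.106.0.2: bits 0100011001101010000000 walk d0:H1→d1:-→d2:-→d3:-→d4:-→d5:-→d6:-→d7:-→d8:-→d9:-→d10:-→d11:-→d12:-→d13:-→d14:-→d15:-→d16:-→d17:-→d18:-→d19:-→d20:H0→d21:-→d22:- -> H0
  + 70.106.0.0/15 (H2) depth=15
  lookup 46.218.16.142: bits 0 walk d0:H1→d1:- -> H1
  + 0.0.0.0/0 (H1) depth=0
  del 70.106.0.0/20 (clear depth 20)
  + 145.25.0.0/16 (H2) depth=16
  lookup 126.167.98.11: bits 01 walk d0:H1→d1:-→d2:- -> H1
  + 70.106.2.35/32 (H1) depth=32
  del 0.0.0.0/0 (clear depth 0)

== LOOKUPS ==
["H0","H1","H1","H1","H1","H1","H1","H0","H1","H1"]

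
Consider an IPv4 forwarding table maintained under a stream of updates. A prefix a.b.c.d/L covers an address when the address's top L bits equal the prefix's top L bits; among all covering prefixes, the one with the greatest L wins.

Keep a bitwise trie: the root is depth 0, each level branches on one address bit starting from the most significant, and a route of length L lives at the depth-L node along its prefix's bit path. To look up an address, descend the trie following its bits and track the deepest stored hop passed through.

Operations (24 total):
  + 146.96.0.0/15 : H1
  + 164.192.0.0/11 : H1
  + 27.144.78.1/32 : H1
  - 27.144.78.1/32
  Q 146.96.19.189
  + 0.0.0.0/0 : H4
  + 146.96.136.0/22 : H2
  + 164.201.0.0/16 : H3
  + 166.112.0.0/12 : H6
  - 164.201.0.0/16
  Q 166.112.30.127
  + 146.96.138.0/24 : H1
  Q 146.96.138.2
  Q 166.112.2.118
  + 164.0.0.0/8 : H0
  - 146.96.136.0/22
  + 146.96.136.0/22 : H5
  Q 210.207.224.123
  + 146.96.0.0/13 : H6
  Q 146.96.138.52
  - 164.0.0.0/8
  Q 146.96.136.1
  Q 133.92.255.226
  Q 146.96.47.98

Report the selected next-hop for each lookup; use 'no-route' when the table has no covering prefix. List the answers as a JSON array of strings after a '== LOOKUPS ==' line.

Apply in order:
  + 146.96.0.0/15 (H1) depth=15
  + 164.192.0.0/11 (H1) depth=11
  + 27.144.78.1/32 (H1) depth=32
  - 27.144.78.1/32 clear@32
  Q 146.96.19.189: descend 100100100110000 ; hops seen [H1] ; pick H1
  + 0.0.0.0/0 (H4) depth=0
  + 146.96.136.0/22 (H2) depth=22
  + 164.201.0.0/16 (H3) depth=16
  + 166.112.0.0/12 (H6) depth=12
  - 164.201.0.0/16 clear@16
  Q 166.112.30.127: descend 101001100111 ; hops seen [H4,H6] ; pick H6
  + 146.96.138.0/24 (H1) depth=24
  Q 146.96.138.2: descend 100100100110000010001010 ; hops seen [H4,H1,H2,H1] ; pick H1
  Q 166.112.2.118: descend 101001100111 ; hops seen [H4,H6] ; pick H6
  + 164.0.0.0/8 (H0) depth=8
  - 146.96.136.0/22 clear@22
  + 146.96.136.0/22 (H5) depth=22
  Q 210.207.224.123: descend 1 ; hops seen [H4] ; pick H4
  + 146.96.0.0/13 (H6) depth=13
  Q 146.96.138.52: descend 100100100110000010001010 ; hops seen [H4,H6,H1,H5,H1] ; pick H1
  - 164.0.0.0/8 clear@8
  Q 146.96.136.1: descend 1001001001100000100010 ; hops seen [H4,H6,H1,H5] ; pick H5
  Q 133.92.255.226: descend 100 ; hops seen [H4] ; pick H4
  Q 146.96.47.98: descend 1001001001100000 ; hops seen [H4,H6,H1] ; pick H1

== LOOKUPS ==
["H1","H6","H1","H6","H4","H1","H5","H4","H1"]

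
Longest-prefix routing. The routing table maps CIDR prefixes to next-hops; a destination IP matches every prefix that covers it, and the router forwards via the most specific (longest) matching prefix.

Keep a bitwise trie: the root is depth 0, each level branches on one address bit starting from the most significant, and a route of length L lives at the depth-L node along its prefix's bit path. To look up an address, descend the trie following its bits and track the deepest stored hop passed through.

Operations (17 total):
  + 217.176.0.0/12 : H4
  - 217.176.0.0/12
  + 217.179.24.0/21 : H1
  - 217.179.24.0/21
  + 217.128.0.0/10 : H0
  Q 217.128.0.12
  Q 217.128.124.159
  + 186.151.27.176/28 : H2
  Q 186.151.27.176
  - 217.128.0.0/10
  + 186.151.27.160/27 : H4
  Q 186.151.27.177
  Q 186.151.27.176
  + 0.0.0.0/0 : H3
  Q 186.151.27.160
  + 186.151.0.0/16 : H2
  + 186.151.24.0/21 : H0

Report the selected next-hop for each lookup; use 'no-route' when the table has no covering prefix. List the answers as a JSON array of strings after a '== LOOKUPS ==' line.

Process each operation:
  add 217.176.0.0/12 -> H4 at depth 12
  - 217.176.0.0/12 clear@12
  add 217.179.24.0/21 -> H1 at depth 21
  - 217.179.24.0/21 clear@21
  add 217.128.0.0/10 -> H0 at depth 10
  ? 217.128.0.12  path d0:-→d1:-→d2:-→d3:-→d4:-→d5:-→d6:-→d7:-→d8:-→d9:-→d10:H0  best=H0
  ? 217.128.124.159  path d0:-→d1:-→d2:-→d3:-→d4:-→d5:-→d6:-→d7:-→d8:-→d9:-→d10:H0  best=H0
  add 186.151.27.176/28 -> H2 at depth 28
  ? 186.151.27.176  path d0:-→d1:-→d2:-→d3:-→d4:-→d5:-→d6:-→d7:-→d8:-→d9:-→d10:-→d11:-→d12:-→d13:-→d14:-→d15:-→d16:-→d17:-→d18:-→d19:-→d20:-→d21:-→d22:-→d23:-→d24:-→d25:-→d26:-→d27:-→d28:H2  best=H2
  - 217.128.0.0/10 clear@10
  add 186.151.27.160/27 -> H4 at depth 27
  ? 186.151.27.177  path d0:-→d1:-→d2:-→d3:-→d4:-→d5:-→d6:-→d7:-→d8:-→d9:-→d10:-→d11:-→d12:-→d13:-→d14:-→d15:-→d16:-→d17:-→d18:-→d19:-→d20:-→d21:-→d22:-→d23:-→d24:-→d25:-→d26:-→d27:H4→d28:H2  best=H2
  ? 186.151.27.176  path d0:-→d1:-→d2:-→d3:-→d4:-→d5:-→d6:-→d7:-→d8:-→d9:-→d10:-→d11:-→d12:-→d13:-→d14:-→d15:-→d16:-→d17:-→d18:-→d19:-→d20:-→d21:-→d22:-→d23:-→d24:-→d25:-→d26:-→d27:H4→d28:H2  best=H2
  add 0.0.0.0/0 -> H3 at depth 0
  ? 186.151.27.160  path d0:H3→d1:-→d2:-→d3:-→d4:-→d5:-→d6:-→d7:-→d8:-→d9:-→d10:-→d11:-→d12:-→d13:-→d14:-→d15:-→d16:-→d17:-→d18:-→d19:-→d20:-→d21:-→d22:-→d23:-→d24:-→d25:-→d26:-→d27:H4  best=H4
  add 186.151.0.0/16 -> H2 at depth 16
  add 186.151.24.0/21 -> H0 at depth 21

== LOOKUPS ==
["H0","H0","H2","H2","H2","H4"]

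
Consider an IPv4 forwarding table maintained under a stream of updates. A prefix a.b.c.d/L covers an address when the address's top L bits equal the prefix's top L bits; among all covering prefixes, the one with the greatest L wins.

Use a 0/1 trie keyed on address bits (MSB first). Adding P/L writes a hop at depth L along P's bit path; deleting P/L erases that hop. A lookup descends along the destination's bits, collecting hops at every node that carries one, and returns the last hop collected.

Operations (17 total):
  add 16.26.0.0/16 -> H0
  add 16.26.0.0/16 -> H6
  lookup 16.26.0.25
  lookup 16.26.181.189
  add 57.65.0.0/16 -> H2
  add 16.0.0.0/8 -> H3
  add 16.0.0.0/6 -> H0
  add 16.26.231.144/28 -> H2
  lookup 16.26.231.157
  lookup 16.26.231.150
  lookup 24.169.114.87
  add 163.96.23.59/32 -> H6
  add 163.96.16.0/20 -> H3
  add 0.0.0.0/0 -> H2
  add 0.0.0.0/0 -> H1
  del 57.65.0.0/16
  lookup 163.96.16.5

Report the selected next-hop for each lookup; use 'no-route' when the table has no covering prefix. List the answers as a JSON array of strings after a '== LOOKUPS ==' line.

Apply in order:
  + 16.26.0.0/16 (H0) depth=16
  + 16.26.0.0/16 (H6) depth=16
  Q 16.26.0.25: descend 0001000000011010 ; hops seen [H6] ; pick H6
  Q 16.26.181.189: descend 0001000000011010 ; hops seen [H6] ; pick H6
  + 57.65.0.0/16 (H2) depth=16
  + 16.0.0.0/8 (H3) depth=8
  + 16.0.0.0/6 (H0) depth=6
  + 16.26.231.144/28 (H2) depth=28
  Q 16.26.231.157: descend 0001000000011010111001111001 ; hops seen [H0,H3,H6,H2] ; pick H2
  Q 16.26.231.150: descend 0001000000011010111001111001 ; hops seen [H0,H3,H6,H2] ; pick H2
  Q 24.169.114.87: descend 0001 ; hops seen [∅] ; pick no-route
  + 163.96.23.59/32 (H6) depth=32
  + 163.96.16.0/20 (H3) depth=20
  + 0.0.0.0/0 (H2) depth=0
  + 0.0.0.0/0 (H1) depth=0
  del 57.65.0.0/16 (clear depth 16)
  Q 163.96.16.5: descend 101000110110000000010 ; hops seen [H1,H3] ; pick H3

== LOOKUPS ==
["H6","H6","H2","H2","no-route","H3"]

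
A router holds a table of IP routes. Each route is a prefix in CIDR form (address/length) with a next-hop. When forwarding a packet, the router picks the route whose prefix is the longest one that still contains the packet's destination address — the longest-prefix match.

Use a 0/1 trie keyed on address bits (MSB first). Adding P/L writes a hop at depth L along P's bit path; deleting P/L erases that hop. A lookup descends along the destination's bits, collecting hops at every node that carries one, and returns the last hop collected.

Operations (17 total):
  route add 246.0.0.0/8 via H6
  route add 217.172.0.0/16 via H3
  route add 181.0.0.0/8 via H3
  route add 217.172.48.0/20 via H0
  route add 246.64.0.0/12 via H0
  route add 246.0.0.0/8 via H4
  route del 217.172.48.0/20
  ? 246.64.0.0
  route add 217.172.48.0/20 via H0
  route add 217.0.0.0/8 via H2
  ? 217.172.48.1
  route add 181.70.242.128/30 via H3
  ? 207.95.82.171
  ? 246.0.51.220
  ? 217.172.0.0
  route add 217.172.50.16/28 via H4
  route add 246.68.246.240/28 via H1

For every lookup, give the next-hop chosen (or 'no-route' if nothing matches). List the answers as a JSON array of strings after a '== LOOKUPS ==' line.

Process each operation:
  + 246.0.0.0/8 (H6) depth=8
  + 217.172.0.0/16 (H3) depth=16
  + 181.0.0.0/8 (H3) depth=8
  + 217.172.48.0/20 (H0) depth=20
  + 246.64.0.0/12 (H0) depth=12
  + 246.0.0.0/8 (H4) depth=8
  - 217.172.48.0/20 clear@20
  ? 246.64.0.0  path d0:-→d1:-→d2:-→d3:-→d4:-→d5:-→d6:-→d7:-→d8:H4→d9:-→d10:-→d11:-→d12:H0  best=H0
  + 217.172.48.0/20 (H0) depth=20
  + 217.0.0.0/8 (H2) depth=8
  ? 217.172.48.1  path d0:-→d1:-→d2:-→d3:-→d4:-→d5:-→d6:-→d7:-→d8:H2→d9:-→d10:-→d11:-→d12:-→d13:-→d14:-→d15:-→d16:H3→d17:-→d18:-→d19:-→d20:H0  best=H0
  + 181.70.242.128/30 (H3) depth=30
  ? 207.95.82.171  path d0:-→d1:-→d2:-→d3:-  best=no-route
  ? 246.0.51.220  path d0:-→d1:-→d2:-→d3:-→d4:-→d5:-→d6:-→d7:-→d8:H4→d9:-  best=H4
  ? 217.172.0.0  path d0:-→d1:-→d2:-→d3:-→d4:-→d5:-→d6:-→d7:-→d8:H2→d9:-→d10:-→d11:-→d12:-→d13:-→d14:-→d15:-→d16:H3→d17:-→d18:-  best=H3
  + 217.172.50.16/28 (H4) depth=28
  + 246.68.246.240/28 (H1) depth=28

== LOOKUPS ==
["H0","H0","no-route","H4","H3"]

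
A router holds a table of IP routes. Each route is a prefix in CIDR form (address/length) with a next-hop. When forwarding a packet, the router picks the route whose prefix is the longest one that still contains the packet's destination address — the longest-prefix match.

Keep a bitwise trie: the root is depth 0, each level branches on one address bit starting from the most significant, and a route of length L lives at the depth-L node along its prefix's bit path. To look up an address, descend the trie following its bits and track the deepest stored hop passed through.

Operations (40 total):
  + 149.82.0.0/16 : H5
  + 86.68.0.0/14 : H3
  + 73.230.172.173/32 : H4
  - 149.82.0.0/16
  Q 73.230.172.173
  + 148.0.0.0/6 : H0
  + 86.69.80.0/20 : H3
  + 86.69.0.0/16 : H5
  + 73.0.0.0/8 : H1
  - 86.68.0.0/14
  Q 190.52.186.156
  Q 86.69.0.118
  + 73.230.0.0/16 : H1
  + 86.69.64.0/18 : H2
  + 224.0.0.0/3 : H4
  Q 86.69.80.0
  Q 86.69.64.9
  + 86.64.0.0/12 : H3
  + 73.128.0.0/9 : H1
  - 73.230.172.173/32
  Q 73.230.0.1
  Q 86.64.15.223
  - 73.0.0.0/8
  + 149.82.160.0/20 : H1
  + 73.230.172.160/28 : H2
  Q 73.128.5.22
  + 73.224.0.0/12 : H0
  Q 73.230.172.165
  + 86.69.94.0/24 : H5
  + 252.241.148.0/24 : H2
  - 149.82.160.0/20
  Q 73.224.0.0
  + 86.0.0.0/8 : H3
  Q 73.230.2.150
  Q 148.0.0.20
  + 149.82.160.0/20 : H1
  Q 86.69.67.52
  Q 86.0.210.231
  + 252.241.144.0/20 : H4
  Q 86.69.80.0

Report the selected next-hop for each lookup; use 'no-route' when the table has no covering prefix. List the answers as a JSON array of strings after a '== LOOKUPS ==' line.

Apply in order:
  + 149.82.0.0/16 (H5) depth=16
  + 86.68.0.0/14 (H3) depth=14
  + 73.230.172.173/32 (H4) depth=32
  - 149.82.0.0/16 clear@16
  Q 73.230.172.173: descend 01001001111001101010110010101101 ; hops seen [H4] ; pick H4
  + 148.0.0.0/6 (H0) depth=6
  + 86.69.80.0/20 (H3) depth=20
  + 86.69.0.0/16 (H5) depth=16
  + 73.0.0.0/8 (H1) depth=8
  - 86.68.0.0/14 clear@14
  Q 190.52.186.156: descend 10 ; hops seen [∅] ; pick no-route
  Q 86.69.0.118: descend 01010110010001010 ; hops seen [H5] ; pick H5
  + 73.230.0.0/16 (H1) depth=16
  + 86.69.64.0/18 (H2) depth=18
  + 224.0.0.0/3 (H4) depth=3
  Q 86.69.80.0: descend 01010110010001010101 ; hops seen [H5,H2,H3] ; pick H3
  Q 86.69.64.9: descend 0101011001000101010 ; hops seen [H5,H2] ; pick H2
  + 86.64.0.0/12 (H3) depth=12
  + 73.128.0.0/9 (H1) depth=9
  - 73.230.172.173/32 clear@32
  Q 73.230.0.1: descend 0100100111100110 ; hops seen [H1,H1,H1] ; pick H1
  Q 86.64.15.223: descend 0101011001000 ; hops seen [H3] ; pick H3
  - 73.0.0.0/8 clear@8
  + 149.82.160.0/20 (H1) depth=20
  + 73.230.172.160/28 (H2) depth=28
  Q 73.128.5.22: descend 010010011 ; hops seen [H1] ; pick H1
  + 73.224.0.0/12 (H0) depth=12
  Q 73.230.172.165: descend 0100100111100110101011001010 ; hops seen [H1,H0,H1,H2] ; pick H2
  + 86.69.94.0/24 (H5) depth=24
  + 252.241.148.0/24 (H2) depth=24
  - 149.82.160.0/20 clear@20
  Q 73.224.0.0: descend 0100100111100 ; hops seen [H1,H0] ; pick H0
  + 86.0.0.0/8 (H3) depth=8
  Q 73.230.2.150: descend 0100100111100110 ; hops seen [H1,H0,H1] ; pick H1
  Q 148.0.0.20: descend 1001010 ; hops seen [H0] ; pick H0
  + 149.82.160.0/20 (H1) depth=20
  Q 86.69.67.52: descend 0101011001000101010 ; hops seen [H3,H3,H5,H2] ; pick H2
  Q 86.0.210.231: descend 010101100 ; hops seen [H3] ; pick H3
  + 252.241.144.0/20 (H4) depth=20
  Q 86.69.80.0: descend 01010110010001010101 ; hops seen [H3,H3,H5,H2,H3] ; pick H3

== LOOKUPS ==
["H4","no-route","H5","H3","H2","H1","H3","H1","H2","H0","H1","H0","H2","H3","H3"]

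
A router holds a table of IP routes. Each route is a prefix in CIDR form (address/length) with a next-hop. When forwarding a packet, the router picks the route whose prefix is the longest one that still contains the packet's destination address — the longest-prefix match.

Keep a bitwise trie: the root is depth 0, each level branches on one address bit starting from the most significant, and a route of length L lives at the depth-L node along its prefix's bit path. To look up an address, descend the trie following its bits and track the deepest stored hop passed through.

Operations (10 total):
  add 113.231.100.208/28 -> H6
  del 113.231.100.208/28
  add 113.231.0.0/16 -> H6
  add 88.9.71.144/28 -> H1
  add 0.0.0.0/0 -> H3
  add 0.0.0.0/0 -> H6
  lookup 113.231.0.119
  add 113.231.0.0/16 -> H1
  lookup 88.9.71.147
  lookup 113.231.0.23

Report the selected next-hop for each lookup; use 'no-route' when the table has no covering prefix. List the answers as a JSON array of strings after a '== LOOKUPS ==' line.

Apply in order:
  + 113.231.100.208/28 (H6) depth=28
  - 113.231.100.208/28 clear@28
  + 113.231.0.0/16 (H6) depth=16
  + 88.9.71.144/28 (H1) depth=28
  + 0.0.0.0/0 (H3) depth=0
  + 0.0.0.0/0 (H6) depth=0
  ? 113.231.0.119  path d0:H6→d1:-→d2:-→d3:-→d4:-→d5:-→d6:-→d7:-→d8:-→d9:-→d10:-→d11:-→d12:-→d13:-→d14:-→d15:-→d16:H6→d17:-  best=H6
  + 113.231.0.0/16 (H1) depth=16
  ? 88.9.71.147  path d0:H6→d1:-→d2:-→d3:-→d4:-→d5:-→d6:-→d7:-→d8:-→d9:-→d10:-→d11:-→d12:-→d13:-→d14:-→d15:-→d16:-→d17:-→d18:-→d19:-→d20:-→d21:-→d22:-→d23:-→d24:-→d25:-→d26:-→d27:-→d28:H1  best=H1
  ? 113.231.0.23  path d0:H6→d1:-→d2:-→d3:-→d4:-→d5:-→d6:-→d7:-→d8:-→d9:-→d10:-→d11:-→d12:-→d13:-→d14:-→d15:-→d16:H1→d17:-  best=H1

== LOOKUPS ==
["H6","H1","H1"]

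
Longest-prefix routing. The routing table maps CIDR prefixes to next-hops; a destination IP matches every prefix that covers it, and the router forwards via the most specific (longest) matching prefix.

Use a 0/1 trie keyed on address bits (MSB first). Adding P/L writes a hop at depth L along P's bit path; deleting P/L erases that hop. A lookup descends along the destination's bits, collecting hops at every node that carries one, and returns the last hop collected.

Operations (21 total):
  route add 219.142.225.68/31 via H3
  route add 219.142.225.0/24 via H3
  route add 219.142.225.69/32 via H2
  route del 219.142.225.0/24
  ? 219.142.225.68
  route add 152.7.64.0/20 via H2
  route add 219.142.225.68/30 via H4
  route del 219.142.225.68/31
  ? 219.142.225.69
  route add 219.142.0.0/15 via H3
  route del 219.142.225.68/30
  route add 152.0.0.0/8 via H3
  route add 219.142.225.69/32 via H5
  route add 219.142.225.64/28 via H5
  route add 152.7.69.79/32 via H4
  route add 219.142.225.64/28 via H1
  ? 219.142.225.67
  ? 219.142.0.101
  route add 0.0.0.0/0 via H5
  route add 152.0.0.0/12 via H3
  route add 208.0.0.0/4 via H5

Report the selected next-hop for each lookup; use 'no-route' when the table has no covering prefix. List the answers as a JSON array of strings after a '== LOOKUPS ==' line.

Apply in order:
  + 219.142.225.68/31 (H3) depth=31
  + 219.142.225.0/24 (H3) depth=24
  + 219.142.225.69/32 (H2) depth=32
  del 219.142.225.0/24 (clear depth 24)
  ? 219.142.225.68  path d0:-→d1:-→d2:-→d3:-→d4:-→d5:-→d6:-→d7:-→d8:-→d9:-→d10:-→d11:-→d12:-→d13:-→d14:-→d15:-→d16:-→d17:-→d18:-→d19:-→d20:-→d21:-→d22:-→d23:-→d24:-→d25:-→d26:-→d27:-→d28:-→d29:-→d30:-→d31:H3  best=H3
  + 152.7.64.0/20 (H2) depth=20
  + 219.142.225.68/30 (H4) depth=30
  del 219.142.225.68/31 (clear depth 31)
  ? 219.142.225.69  path d0:-→d1:-→d2:-→d3:-→d4:-→d5:-→d6:-→d7:-→d8:-→d9:-→d10:-→d11:-→d12:-→d13:-→d14:-→d15:-→d16:-→d17:-→d18:-→d19:-→d20:-→d21:-→d22:-→d23:-→d24:-→d25:-→d26:-→d27:-→d28:-→d29:-→d30:H4→d31:-→d32:H2  best=H2
  + 219.142.0.0/15 (H3) depth=15
  del 219.142.225.68/30 (clear depth 30)
  + 152.0.0.0/8 (H3) depth=8
  + 219.142.225.69/32 (H5) depth=32
  + 219.142.225.64/28 (H5) depth=28
  + 152.7.69.79/32 (H4) depth=32
  + 219.142.225.64/28 (H1) depth=28
  ? 219.142.225.67  path d0:-→d1:-→d2:-→d3:-→d4:-→d5:-→d6:-→d7:-→d8:-→d9:-→d10:-→d11:-→d12:-→d13:-→d14:-→d15:H3→d16:-→d17:-→d18:-→d19:-→d20:-→d21:-→d22:-→d23:-→d24:-→d25:-→d26:-→d27:-→d28:H1→d29:-  best=H1
  ? 219.142.0.101  path d0:-→d1:-→d2:-→d3:-→d4:-→d5:-→d6:-→d7:-→d8:-→d9:-→d10:-→d11:-→d12:-→d13:-→d14:-→d15:H3→d16:-  best=H3
  + 0.0.0.0/0 (H5) depth=0
  + 152.0.0.0/12 (H3) depth=12
  + 208.0.0.0/4 (H5) depth=4

== LOOKUPS ==
["H3","H2","H1","H3"]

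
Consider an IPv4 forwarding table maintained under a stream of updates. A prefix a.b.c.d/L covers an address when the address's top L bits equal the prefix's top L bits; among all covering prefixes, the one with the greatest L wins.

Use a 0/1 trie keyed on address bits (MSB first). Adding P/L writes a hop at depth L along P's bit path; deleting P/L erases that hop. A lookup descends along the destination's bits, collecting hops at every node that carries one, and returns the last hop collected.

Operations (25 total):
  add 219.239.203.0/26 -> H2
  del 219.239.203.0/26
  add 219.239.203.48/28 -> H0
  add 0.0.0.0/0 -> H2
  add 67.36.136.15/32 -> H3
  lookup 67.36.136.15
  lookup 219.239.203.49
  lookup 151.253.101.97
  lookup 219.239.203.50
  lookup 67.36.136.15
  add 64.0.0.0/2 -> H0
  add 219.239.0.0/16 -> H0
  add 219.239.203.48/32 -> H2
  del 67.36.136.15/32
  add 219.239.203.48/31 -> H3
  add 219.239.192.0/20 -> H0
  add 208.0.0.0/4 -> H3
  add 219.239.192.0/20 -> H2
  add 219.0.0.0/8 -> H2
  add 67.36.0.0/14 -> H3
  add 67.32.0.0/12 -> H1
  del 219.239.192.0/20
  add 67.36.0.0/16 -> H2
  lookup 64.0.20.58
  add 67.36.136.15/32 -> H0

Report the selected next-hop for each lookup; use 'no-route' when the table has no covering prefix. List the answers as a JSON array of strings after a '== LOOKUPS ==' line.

Process each operation:
  add 219.239.203.0/26 -> H2 at depth 26
  del 219.239.203.0/26 (clear depth 26)
  add 219.239.203.48/28 -> H0 at depth 28
  add 0.0.0.0/0 -> H2 at depth 0
  add 67.36.136.15/32 -> H3 at depth 32
  lookup 67.36.136.15: bits 01000011001001001000100000001111 walk d0:H2→d1:-→d2:-→d3:-→d4:-→d5:-→d6:-→d7:-→d8:-→d9:-→d10:-→d11:-→d12:-→d13:-→d14:-→d15:-→d16:-→d17:-→d18:-→d19:-→d20:-→d21:-→d22:-→d23:-→d24:-→d25:-→d26:-→d27:-→d28:-→d29:-→d30:-→d31:-→d32:H3 -> H3
  lookup 219.239.203.49: bits 1101101111101111110010110011 walk d0:H2→d1:-→d2:-→d3:-→d4:-→d5:-→d6:-→d7:-→d8:-→d9:-→d10:-→d11:-→d12:-→d13:-→d14:-→d15:-→d16:-→d17:-→d18:-→d19:-→d20:-→d21:-→d22:-→d23:-→d24:-→d25:-→d26:-→d27:-→d28:H0 -> H0
  lookup 151.253.101.97: bits 1 walk d0:H2→d1:- -> H2
  lookup 219.239.203.50: bits 1101101111101111110010110011 walk d0:H2→d1:-→d2:-→d3:-→d4:-→d5:-→d6:-→d7:-→d8:-→d9:-→d10:-→d11:-→d12:-→d13:-→d14:-→d15:-→d16:-→d17:-→d18:-→d19:-→d20:-→d21:-→d22:-→d23:-→d24:-→d25:-→d26:-→d27:-→d28:H0 -> H0
  lookup 67.36.136.15: bits 01000011001001001000100000001111 walk d0:H2→d1:-→d2:-→d3:-→d4:-→d5:-→d6:-→d7:-→d8:-→d9:-→d10:-→d11:-→d12:-→d13:-→d14:-→d15:-→d16:-→d17:-→d18:-→d19:-→d20:-→d21:-→d22:-→d23:-→d24:-→d25:-→d26:-→d27:-→d28:-→d29:-→d30:-→d31:-→d32:H3 -> H3
  add 64.0.0.0/2 -> H0 at depth 2
  add 219.239.0.0/16 -> H0 at depth 16
  add 219.239.203.48/32 -> H2 at depth 32
  del 67.36.136.15/32 (clear depth 32)
  add 219.239.203.48/31 -> H3 at depth 31
  add 219.239.192.0/20 -> H0 at depth 20
  add 208.0.0.0/4 -> H3 at depth 4
  add 219.239.192.0/20 -> H2 at depth 20
  add 219.0.0.0/8 -> H2 at depth 8
  add 67.36.0.0/14 -> H3 at depth 14
  add 67.32.0.0/12 -> H1 at depth 12
  del 219.239.192.0/20 (clear depth 20)
  add 67.36.0.0/16 -> H2 at depth 16
  lookup 64.0.20.58: bits 010000 walk d0:H2→d1:-→d2:H0→d3:-→d4:-→d5:-→d6:- -> H0
  add 67.36.136.15/32 -> H0 at depth 32

== LOOKUPS ==
["H3","H0","H2","H0","H3","H0"]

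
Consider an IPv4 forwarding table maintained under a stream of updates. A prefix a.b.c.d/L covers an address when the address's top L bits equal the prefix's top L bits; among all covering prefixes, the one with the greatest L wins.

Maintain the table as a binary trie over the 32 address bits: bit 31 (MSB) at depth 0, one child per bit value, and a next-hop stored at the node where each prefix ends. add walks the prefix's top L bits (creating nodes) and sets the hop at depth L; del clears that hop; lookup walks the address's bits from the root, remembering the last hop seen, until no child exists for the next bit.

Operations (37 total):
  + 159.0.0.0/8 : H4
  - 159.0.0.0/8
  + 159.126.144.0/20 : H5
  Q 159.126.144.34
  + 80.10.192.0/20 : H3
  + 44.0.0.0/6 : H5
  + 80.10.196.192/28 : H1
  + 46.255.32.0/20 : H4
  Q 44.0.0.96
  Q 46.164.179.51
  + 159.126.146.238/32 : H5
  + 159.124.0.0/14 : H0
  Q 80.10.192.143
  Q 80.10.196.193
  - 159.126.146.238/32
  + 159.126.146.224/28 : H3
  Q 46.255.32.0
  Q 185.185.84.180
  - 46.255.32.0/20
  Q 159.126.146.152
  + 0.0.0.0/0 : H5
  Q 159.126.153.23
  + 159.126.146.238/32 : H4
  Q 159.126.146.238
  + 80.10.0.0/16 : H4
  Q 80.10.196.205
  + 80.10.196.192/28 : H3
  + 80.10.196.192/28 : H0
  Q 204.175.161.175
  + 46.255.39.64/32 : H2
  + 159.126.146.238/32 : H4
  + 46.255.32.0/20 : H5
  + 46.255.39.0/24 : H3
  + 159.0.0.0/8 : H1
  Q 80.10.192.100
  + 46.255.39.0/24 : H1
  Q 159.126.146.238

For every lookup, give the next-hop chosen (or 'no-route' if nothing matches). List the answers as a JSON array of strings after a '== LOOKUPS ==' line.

Apply in order:
  + 159.0.0.0/8 (H4) depth=8
  - 159.0.0.0/8 clear@8
  + 159.126.144.0/20 (H5) depth=20
  lookup 159.126.144.34: bits 10011111011111101001 walk d0:-→d1:-→d2:-→d3:-→d4:-→d5:-→d6:-→d7:-→d8:-→d9:-→d10:-→d11:-→d12:-→d13:-→d14:-→d15:-→d16:-→d17:-→d18:-→d19:-→d20:H5 -> H5
  + 80.10.192.0/20 (H3) depth=20
  + 44.0.0.0/6 (H5) depth=6
  + 80.10.196.192/28 (H1) depth=28
  + 46.255.32.0/20 (H4) depth=20
  lookup 44.0.0.96: bits 001011 walk d0:-→d1:-→d2:-→d3:-→d4:-→d5:-→d6:H5 -> H5
  lookup 46.164.179.51: bits 001011101 walk d0:-→d1:-→d2:-→d3:-→d4:-→d5:-→d6:H5→d7:-→d8:-→d9:- -> H5
  + 159.126.146.238/32 (H5) depth=32
  + 159.124.0.0/14 (H0) depth=14
  lookup 80.10.192.143: bits 010100000000101011000 walk d0:-→d1:-→d2:-→d3:-→d4:-→d5:-→d6:-→d7:-→d8:-→d9:-→d10:-→d11:-→d12:-→d13:-→d14:-→d15:-→d16:-→d17:-→d18:-→d19:-→d20:H3→d21:- -> H3
  lookup 80.10.196.193: bits 0101000000001010110001001100 walk d0:-→d1:-→d2:-→d3:-→d4:-→d5:-→d6:-→d7:-→d8:-→d9:-→d10:-→d11:-→d12:-→d13:-→d14:-→d15:-→d16:-→d17:-→d18:-→d19:-→d20:H3→d21:-→d22:-→d23:-→d24:-→d25:-→d26:-→d27:-→d28:H1 -> H1
  - 159.126.146.238/32 clear@32
  + 159.126.146.224/28 (H3) depth=28
  lookup 46.255.32.0: bits 00101110111111110010 walk d0:-→d1:-→d2:-→d3:-→d4:-→d5:-→d6:H5→d7:-→d8:-→d9:-→d10:-→d11:-→d12:-→d13:-→d14:-→d15:-→d16:-→d17:-→d18:-→d19:-→d20:H4 -> H4
  lookup 185.185.84.180: bits 10 walk d0:-→d1:-→d2:- -> no-route
  - 46.255.32.0/20 clear@20
  lookup 159.126.146.152: bits 1001111101111110100100101 walk d0:-→d1:-→d2:-→d3:-→d4:-→d5:-→d6:-→d7:-→d8:-→d9:-→d10:-→d11:-→d12:-→d13:-→d14:H0→d15:-→d16:-→d17:-→d18:-→d19:-→d20:H5→d21:-→d22:-→d23:-→d24:-→d25:- -> H5
  + 0.0.0.0/0 (H5) depth=0
  lookup 159.126.153.23: bits 10011111011111101001 walk d0:H5→d1:-→d2:-→d3:-→d4:-→d5:-→d6:-→d7:-→d8:-→d9:-→d10:-→d11:-→d12:-→d13:-→d14:H0→d15:-→d16:-→d17:-→d18:-→d19:-→d20:H5 -> H5
  + 159.126.146.238/32 (H4) depth=32
  lookup 159.126.146.238: bits 10011111011111101001001011101110 walk d0:H5→d1:-→d2:-→d3:-→d4:-→d5:-→d6:-→d7:-→d8:-→d9:-→d10:-→d11:-→d12:-→d13:-→d14:H0→d15:-→d16:-→d17:-→d18:-→d19:-→d20:H5→d21:-→d22:-→d23:-→d24:-→d25:-→d26:-→d27:-→d28:H3→d29:-→d30:-→d31:-→d32:H4 -> H4
  + 80.10.0.0/16 (H4) depth=16
  lookup 80.10.196.205: bits 0101000000001010110001001100 walk d0:H5→d1:-→d2:-→d3:-→d4:-→d5:-→d6:-→d7:-→d8:-→d9:-→d10:-→d11:-→d12:-→d13:-→d14:-→d15:-→d16:H4→d17:-→d18:-→d19:-→d20:H3→d21:-→d22:-→d23:-→d24:-→d25:-→d26:-→d27:-→d28:H1 -> H1
  + 80.10.196.192/28 (H3) depth=28
  + 80.10.196.192/28 (H0) depth=28
  lookup 204.175.161.175: bits 1 walk d0:H5→d1:- -> H5
  + 46.255.39.64/32 (H2) depth=32
  + 159.126.146.238/32 (H4) depth=32
  + 46.255.32.0/20 (H5) depth=20
  + 46.255.39.0/24 (H3) depth=24
  + 159.0.0.0/8 (H1) depth=8
  lookup 80.10.192.100: bits 010100000000101011000 walk d0:H5→d1:-→d2:-→d3:-→d4:-→d5:-→d6:-→d7:-→d8:-→d9:-→d10:-→d11:-→d12:-→d13:-→d14:-→d15:-→d16:H4→d17:-→d18:-→d19:-→d20:H3→d21:- -> H3
  + 46.255.39.0/24 (H1) depth=24
  lookup 159.126.146.238: bits 10011111011111101001001011101110 walk d0:H5→d1:-→d2:-→d3:-→d4:-→d5:-→d6:-→d7:-→d8:H1→d9:-→d10:-→d11:-→d12:-→d13:-→d14:H0→d15:-→d16:-→d17:-→d18:-→d19:-→d20:H5→d21:-→d22:-→d23:-→d24:-→d25:-→d26:-→d27:-→d28:H3→d29:-→d30:-→d31:-→d32:H4 -> H4

== LOOKUPS ==
["H5","H5","H5","H3","H1","H4","no-route","H5","H5","H4","H1","H5","H3","H4"]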